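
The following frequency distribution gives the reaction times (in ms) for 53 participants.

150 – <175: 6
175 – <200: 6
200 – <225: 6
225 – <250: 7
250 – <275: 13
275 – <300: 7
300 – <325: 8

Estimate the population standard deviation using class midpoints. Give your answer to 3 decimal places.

47.677

Midpoints: 162.5, 187.5, 212.5, 237.5, 262.5, 287.5, 312.5
n = 53, Σfm = 12962.5, mean = 244.5755
Σfm² = 3290781.25
Σf(m − x̄)² = Σfm² − (Σfm)²/n = 3290781.25 − 12962.5²/53 = 120471.6981
Population variance = 120471.6981 / 53 = 2273.0509
Standard deviation = √2273.0509 = 47.6765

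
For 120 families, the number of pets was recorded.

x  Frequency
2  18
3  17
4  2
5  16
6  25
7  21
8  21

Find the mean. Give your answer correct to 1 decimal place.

5.3

Values: 2, 3, 4, 5, 6, 7, 8
Σfx = 18×2 + 17×3 + 2×4 + 16×5 + 25×6 + 21×7 + 21×8 = 640
n = Σf = 120
Mean = 640 / 120 = 5.3333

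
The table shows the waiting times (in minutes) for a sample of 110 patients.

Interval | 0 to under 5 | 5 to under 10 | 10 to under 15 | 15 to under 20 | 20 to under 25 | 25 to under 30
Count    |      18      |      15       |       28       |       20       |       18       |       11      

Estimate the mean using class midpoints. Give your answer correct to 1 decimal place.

Midpoints: 2.5, 7.5, 12.5, 17.5, 22.5, 27.5
Σfm = 18×2.5 + 15×7.5 + 28×12.5 + 20×17.5 + 18×22.5 + 11×27.5 = 1565
n = Σf = 110
Mean = 1565 / 110 = 14.2273

14.2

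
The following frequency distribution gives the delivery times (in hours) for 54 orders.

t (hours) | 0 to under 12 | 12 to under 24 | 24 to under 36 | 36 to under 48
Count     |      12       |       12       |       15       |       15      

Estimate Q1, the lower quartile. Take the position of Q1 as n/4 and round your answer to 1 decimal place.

Cumulative frequencies: 12, 24, 39, 54
n = 54; position = n/4 = 13.5.
This falls in the class 12 to under 24: L = 12, F = 12, f = 12, h = 12.
Lower quartile ≈ 12 + ((13.5 − 12) / 12) × 12 = 13.5000

13.5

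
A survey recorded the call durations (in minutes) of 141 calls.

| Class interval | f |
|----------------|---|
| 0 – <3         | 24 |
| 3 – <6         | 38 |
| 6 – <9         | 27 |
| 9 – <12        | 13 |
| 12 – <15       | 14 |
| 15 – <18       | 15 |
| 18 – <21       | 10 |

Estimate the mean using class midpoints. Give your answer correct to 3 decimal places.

Midpoints: 1.5, 4.5, 7.5, 10.5, 13.5, 16.5, 19.5
Σfm = 24×1.5 + 38×4.5 + 27×7.5 + 13×10.5 + 14×13.5 + 15×16.5 + 10×19.5 = 1177.5
n = Σf = 141
Mean = 1177.5 / 141 = 8.3511

8.351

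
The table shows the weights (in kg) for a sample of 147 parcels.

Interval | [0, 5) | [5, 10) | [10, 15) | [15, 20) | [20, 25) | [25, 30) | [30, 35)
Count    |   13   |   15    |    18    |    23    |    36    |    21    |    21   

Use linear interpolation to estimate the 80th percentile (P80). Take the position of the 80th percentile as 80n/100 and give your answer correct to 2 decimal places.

28.00

Cumulative frequencies: 13, 28, 46, 69, 105, 126, 147
n = 147; position = 80n/100 = 117.6.
This falls in the class [25, 30): L = 25, F = 105, f = 21, h = 5.
80th percentile ≈ 25 + ((117.6 − 105) / 21) × 5 = 28.0000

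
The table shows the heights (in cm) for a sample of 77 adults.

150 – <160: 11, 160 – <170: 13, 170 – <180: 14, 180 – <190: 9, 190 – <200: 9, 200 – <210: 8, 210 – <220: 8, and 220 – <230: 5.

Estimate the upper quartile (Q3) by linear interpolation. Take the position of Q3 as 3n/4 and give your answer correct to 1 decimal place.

202.2

Cumulative frequencies: 11, 24, 38, 47, 56, 64, 72, 77
n = 77; position = 3n/4 = 57.75.
This falls in the class 200 – <210: L = 200, F = 56, f = 8, h = 10.
Upper quartile ≈ 200 + ((57.75 − 56) / 8) × 10 = 202.1875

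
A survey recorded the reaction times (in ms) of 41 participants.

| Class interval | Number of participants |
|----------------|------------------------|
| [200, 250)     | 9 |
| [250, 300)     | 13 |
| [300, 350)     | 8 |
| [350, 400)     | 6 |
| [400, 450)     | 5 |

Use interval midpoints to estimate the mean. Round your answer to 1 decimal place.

Midpoints: 225, 275, 325, 375, 425
Σfm = 9×225 + 13×275 + 8×325 + 6×375 + 5×425 = 12575
n = Σf = 41
Mean = 12575 / 41 = 306.7073

306.7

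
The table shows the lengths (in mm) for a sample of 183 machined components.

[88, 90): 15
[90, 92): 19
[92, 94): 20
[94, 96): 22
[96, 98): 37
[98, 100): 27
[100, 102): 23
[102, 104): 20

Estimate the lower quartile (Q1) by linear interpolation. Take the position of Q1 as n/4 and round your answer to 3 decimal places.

Cumulative frequencies: 15, 34, 54, 76, 113, 140, 163, 183
n = 183; position = n/4 = 45.75.
This falls in the class [92, 94): L = 92, F = 34, f = 20, h = 2.
Lower quartile ≈ 92 + ((45.75 − 34) / 20) × 2 = 93.1750

93.175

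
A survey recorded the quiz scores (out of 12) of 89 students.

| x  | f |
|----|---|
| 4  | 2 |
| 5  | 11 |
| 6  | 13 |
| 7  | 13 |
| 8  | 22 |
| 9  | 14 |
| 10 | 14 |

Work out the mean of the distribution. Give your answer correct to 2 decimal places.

7.57

Values: 4, 5, 6, 7, 8, 9, 10
Σfx = 2×4 + 11×5 + 13×6 + 13×7 + 22×8 + 14×9 + 14×10 = 674
n = Σf = 89
Mean = 674 / 89 = 7.5730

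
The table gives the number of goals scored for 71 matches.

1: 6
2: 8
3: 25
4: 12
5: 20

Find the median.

3

Cumulative frequencies: 6, 14, 39, 51, 71
n = 71, so the median is the value in position (n+1)/2 = 36.
Position 36 falls at value 3.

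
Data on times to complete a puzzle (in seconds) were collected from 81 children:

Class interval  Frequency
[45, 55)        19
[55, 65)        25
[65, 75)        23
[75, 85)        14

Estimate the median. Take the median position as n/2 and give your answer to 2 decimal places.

Cumulative frequencies: 19, 44, 67, 81
n = 81; position = n/2 = 40.5.
This falls in the class [55, 65): L = 55, F = 19, f = 25, h = 10.
Median ≈ 55 + ((40.5 − 19) / 25) × 10 = 63.6000

63.60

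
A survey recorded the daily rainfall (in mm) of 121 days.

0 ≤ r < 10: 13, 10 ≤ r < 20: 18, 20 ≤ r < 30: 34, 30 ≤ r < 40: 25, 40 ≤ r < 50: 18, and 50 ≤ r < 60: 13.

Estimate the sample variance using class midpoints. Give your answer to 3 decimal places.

Midpoints: 5, 15, 25, 35, 45, 55
n = 121, Σfm = 3585, mean = 29.6281
Σfm² = 132025
Σf(m − x̄)² = Σfm² − (Σfm)²/n = 132025 − 3585²/121 = 25808.2645
Sample variance = 25808.2645 / 120 = 215.0689

215.069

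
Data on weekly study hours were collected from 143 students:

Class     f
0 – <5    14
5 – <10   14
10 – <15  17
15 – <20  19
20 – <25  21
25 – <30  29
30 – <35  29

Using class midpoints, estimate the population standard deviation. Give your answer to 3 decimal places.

Midpoints: 2.5, 7.5, 12.5, 17.5, 22.5, 27.5, 32.5
n = 143, Σfm = 2897.5, mean = 20.2622
Σfm² = 72543.75
Σf(m − x̄)² = Σfm² − (Σfm)²/n = 72543.75 − 2897.5²/143 = 13833.9161
Population variance = 13833.9161 / 143 = 96.7407
Standard deviation = √96.7407 = 9.8357

9.836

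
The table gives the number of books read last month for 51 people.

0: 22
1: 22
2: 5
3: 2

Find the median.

1

Cumulative frequencies: 22, 44, 49, 51
n = 51, so the median is the value in position (n+1)/2 = 26.
Position 26 falls at value 1.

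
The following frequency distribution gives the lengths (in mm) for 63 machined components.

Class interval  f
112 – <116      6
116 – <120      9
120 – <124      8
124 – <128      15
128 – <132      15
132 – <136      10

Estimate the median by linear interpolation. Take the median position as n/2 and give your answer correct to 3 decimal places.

126.267

Cumulative frequencies: 6, 15, 23, 38, 53, 63
n = 63; position = n/2 = 31.5.
This falls in the class 124 – <128: L = 124, F = 23, f = 15, h = 4.
Median ≈ 124 + ((31.5 − 23) / 15) × 4 = 126.2667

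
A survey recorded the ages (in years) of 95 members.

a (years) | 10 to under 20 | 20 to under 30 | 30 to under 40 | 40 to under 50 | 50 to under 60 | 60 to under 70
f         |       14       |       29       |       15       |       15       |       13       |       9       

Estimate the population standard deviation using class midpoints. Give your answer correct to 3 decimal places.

Midpoints: 15, 25, 35, 45, 55, 65
n = 95, Σfm = 3435, mean = 36.1579
Σfm² = 147375
Σf(m − x̄)² = Σfm² − (Σfm)²/n = 147375 − 3435²/95 = 23172.6316
Population variance = 23172.6316 / 95 = 243.9224
Standard deviation = √243.9224 = 15.6180

15.618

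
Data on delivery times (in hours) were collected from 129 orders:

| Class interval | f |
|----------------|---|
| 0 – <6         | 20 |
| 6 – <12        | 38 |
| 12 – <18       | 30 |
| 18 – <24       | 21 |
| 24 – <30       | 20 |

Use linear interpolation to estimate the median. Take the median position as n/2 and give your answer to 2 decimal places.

13.30

Cumulative frequencies: 20, 58, 88, 109, 129
n = 129; position = n/2 = 64.5.
This falls in the class 12 – <18: L = 12, F = 58, f = 30, h = 6.
Median ≈ 12 + ((64.5 − 58) / 30) × 6 = 13.3000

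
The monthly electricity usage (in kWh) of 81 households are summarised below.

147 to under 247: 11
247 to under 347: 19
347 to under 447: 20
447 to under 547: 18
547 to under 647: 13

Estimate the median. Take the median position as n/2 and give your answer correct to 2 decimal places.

399.50

Cumulative frequencies: 11, 30, 50, 68, 81
n = 81; position = n/2 = 40.5.
This falls in the class 347 to under 447: L = 347, F = 30, f = 20, h = 100.
Median ≈ 347 + ((40.5 − 30) / 20) × 100 = 399.5000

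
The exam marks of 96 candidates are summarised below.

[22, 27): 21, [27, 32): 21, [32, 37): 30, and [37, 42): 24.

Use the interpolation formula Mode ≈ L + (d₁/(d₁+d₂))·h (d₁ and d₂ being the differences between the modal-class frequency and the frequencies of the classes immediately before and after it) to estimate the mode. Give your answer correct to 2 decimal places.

35.00

Modal class: [32, 37) (highest frequency 30).
d₁ = 30 − 21 = 9, d₂ = 30 − 24 = 6
Mode ≈ 32 + (9/(9+6)) × 5 = 32 + 3.0000 = 35.0000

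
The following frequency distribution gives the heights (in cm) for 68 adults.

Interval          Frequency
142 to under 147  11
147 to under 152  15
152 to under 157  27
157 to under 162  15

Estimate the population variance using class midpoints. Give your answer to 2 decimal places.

24.59

Midpoints: 144.5, 149.5, 154.5, 159.5
n = 68, Σfm = 10396, mean = 152.8824
Σfm² = 1591037
Σf(m − x̄)² = Σfm² − (Σfm)²/n = 1591037 − 10396²/68 = 1672.0588
Population variance = 1672.0588 / 68 = 24.5891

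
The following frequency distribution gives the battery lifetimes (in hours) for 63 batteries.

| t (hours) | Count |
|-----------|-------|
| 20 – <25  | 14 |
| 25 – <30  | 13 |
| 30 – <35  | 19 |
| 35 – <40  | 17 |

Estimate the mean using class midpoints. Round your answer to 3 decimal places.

30.595

Midpoints: 22.5, 27.5, 32.5, 37.5
Σfm = 14×22.5 + 13×27.5 + 19×32.5 + 17×37.5 = 1927.5
n = Σf = 63
Mean = 1927.5 / 63 = 30.5952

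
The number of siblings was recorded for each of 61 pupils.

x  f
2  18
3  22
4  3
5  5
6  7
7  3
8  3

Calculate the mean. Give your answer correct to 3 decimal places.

3.705

Values: 2, 3, 4, 5, 6, 7, 8
Σfx = 18×2 + 22×3 + 3×4 + 5×5 + 7×6 + 3×7 + 3×8 = 226
n = Σf = 61
Mean = 226 / 61 = 3.7049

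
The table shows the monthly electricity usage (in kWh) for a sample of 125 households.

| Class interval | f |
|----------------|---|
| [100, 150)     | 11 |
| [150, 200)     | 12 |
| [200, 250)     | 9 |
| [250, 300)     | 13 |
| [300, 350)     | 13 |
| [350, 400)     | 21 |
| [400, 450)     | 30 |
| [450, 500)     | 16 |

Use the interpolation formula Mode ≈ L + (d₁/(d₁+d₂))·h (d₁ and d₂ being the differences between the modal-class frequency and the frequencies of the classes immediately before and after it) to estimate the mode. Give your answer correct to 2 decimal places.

419.57

Modal class: [400, 450) (highest frequency 30).
d₁ = 30 − 21 = 9, d₂ = 30 − 16 = 14
Mode ≈ 400 + (9/(9+14)) × 50 = 400 + 19.5652 = 419.5652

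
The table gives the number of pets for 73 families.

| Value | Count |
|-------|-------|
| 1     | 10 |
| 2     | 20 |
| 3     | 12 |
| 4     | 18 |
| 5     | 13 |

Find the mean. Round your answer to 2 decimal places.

3.05

Values: 1, 2, 3, 4, 5
Σfx = 10×1 + 20×2 + 12×3 + 18×4 + 13×5 = 223
n = Σf = 73
Mean = 223 / 73 = 3.0548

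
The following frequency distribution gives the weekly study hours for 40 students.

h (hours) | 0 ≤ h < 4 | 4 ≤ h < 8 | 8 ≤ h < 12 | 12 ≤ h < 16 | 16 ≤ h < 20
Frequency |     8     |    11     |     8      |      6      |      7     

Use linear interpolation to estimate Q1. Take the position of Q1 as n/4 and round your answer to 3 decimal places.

4.727

Cumulative frequencies: 8, 19, 27, 33, 40
n = 40; position = n/4 = 10.
This falls in the class 4 ≤ h < 8: L = 4, F = 8, f = 11, h = 4.
Lower quartile ≈ 4 + ((10 − 8) / 11) × 4 = 4.7273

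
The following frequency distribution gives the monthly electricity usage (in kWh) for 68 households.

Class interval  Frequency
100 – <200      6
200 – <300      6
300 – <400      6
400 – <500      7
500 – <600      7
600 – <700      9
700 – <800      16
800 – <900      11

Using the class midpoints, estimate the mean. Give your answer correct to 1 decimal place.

Midpoints: 150, 250, 350, 450, 550, 650, 750, 850
Σfm = 6×150 + 6×250 + 6×350 + 7×450 + 7×550 + 9×650 + 16×750 + 11×850 = 38700
n = Σf = 68
Mean = 38700 / 68 = 569.1176

569.1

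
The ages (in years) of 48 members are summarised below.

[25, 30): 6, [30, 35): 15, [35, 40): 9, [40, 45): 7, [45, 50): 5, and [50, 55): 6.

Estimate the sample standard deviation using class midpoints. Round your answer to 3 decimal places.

7.945

Midpoints: 27.5, 32.5, 37.5, 42.5, 47.5, 52.5
n = 48, Σfm = 1840, mean = 38.3333
Σfm² = 73500
Σf(m − x̄)² = Σfm² − (Σfm)²/n = 73500 − 1840²/48 = 2966.6667
Sample variance = 2966.6667 / 47 = 63.1206
Standard deviation = √63.1206 = 7.9448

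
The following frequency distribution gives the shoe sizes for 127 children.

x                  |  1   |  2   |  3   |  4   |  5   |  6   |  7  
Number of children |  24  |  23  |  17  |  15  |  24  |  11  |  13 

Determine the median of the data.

3

Cumulative frequencies: 24, 47, 64, 79, 103, 114, 127
n = 127, so the median is the value in position (n+1)/2 = 64.
Position 64 falls at value 3.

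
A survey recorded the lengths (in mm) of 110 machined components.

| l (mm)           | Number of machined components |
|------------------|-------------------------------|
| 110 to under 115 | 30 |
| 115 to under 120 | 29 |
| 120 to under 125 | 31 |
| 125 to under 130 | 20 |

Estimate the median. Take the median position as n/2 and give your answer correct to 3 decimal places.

119.310

Cumulative frequencies: 30, 59, 90, 110
n = 110; position = n/2 = 55.
This falls in the class 115 to under 120: L = 115, F = 30, f = 29, h = 5.
Median ≈ 115 + ((55 − 30) / 29) × 5 = 119.3103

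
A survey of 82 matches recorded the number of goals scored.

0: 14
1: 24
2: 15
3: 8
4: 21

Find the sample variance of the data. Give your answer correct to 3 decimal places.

Values: 0, 1, 2, 3, 4
n = 82, Σfx = 162, mean = 1.9756
Σfx² = 492
Σf(x − x̄)² = Σfx² − (Σfx)²/n = 492 − 162²/82 = 171.9512
Sample variance = 171.9512 / 81 = 2.1229

2.123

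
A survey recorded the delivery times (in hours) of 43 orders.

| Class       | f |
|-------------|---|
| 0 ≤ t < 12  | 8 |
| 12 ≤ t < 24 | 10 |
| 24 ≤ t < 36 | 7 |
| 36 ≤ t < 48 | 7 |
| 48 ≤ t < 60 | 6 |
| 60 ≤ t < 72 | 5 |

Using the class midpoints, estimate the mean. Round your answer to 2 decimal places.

Midpoints: 6, 18, 30, 42, 54, 66
Σfm = 8×6 + 10×18 + 7×30 + 7×42 + 6×54 + 5×66 = 1386
n = Σf = 43
Mean = 1386 / 43 = 32.2326

32.23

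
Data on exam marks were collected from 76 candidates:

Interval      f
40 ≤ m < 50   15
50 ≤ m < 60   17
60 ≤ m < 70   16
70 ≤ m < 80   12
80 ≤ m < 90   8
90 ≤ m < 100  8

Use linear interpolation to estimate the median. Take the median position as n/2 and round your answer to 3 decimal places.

Cumulative frequencies: 15, 32, 48, 60, 68, 76
n = 76; position = n/2 = 38.
This falls in the class 60 ≤ m < 70: L = 60, F = 32, f = 16, h = 10.
Median ≈ 60 + ((38 − 32) / 16) × 10 = 63.7500

63.750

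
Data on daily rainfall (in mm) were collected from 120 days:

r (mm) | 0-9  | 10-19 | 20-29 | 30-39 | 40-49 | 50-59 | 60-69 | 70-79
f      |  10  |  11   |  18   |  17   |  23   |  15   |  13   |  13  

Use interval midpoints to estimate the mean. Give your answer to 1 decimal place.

40.7

Midpoints: 4.5, 14.5, 24.5, 34.5, 44.5, 54.5, 64.5, 74.5
Σfm = 10×4.5 + 11×14.5 + 18×24.5 + 17×34.5 + 23×44.5 + 15×54.5 + 13×64.5 + 13×74.5 = 4880
n = Σf = 120
Mean = 4880 / 120 = 40.6667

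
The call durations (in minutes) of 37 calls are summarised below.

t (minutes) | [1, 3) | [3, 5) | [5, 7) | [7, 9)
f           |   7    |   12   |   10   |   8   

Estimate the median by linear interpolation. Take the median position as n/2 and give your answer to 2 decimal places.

4.92

Cumulative frequencies: 7, 19, 29, 37
n = 37; position = n/2 = 18.5.
This falls in the class [3, 5): L = 3, F = 7, f = 12, h = 2.
Median ≈ 3 + ((18.5 − 7) / 12) × 2 = 4.9167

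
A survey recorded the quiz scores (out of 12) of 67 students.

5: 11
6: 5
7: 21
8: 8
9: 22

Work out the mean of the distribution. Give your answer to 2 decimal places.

Values: 5, 6, 7, 8, 9
Σfx = 11×5 + 5×6 + 21×7 + 8×8 + 22×9 = 494
n = Σf = 67
Mean = 494 / 67 = 7.3731

7.37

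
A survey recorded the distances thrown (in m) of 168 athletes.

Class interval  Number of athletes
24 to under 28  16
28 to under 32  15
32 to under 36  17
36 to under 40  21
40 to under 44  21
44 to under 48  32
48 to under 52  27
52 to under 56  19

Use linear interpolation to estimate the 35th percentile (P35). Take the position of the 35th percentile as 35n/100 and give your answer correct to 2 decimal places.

Cumulative frequencies: 16, 31, 48, 69, 90, 122, 149, 168
n = 168; position = 35n/100 = 58.8.
This falls in the class 36 to under 40: L = 36, F = 48, f = 21, h = 4.
35th percentile ≈ 36 + ((58.8 − 48) / 21) × 4 = 38.0571

38.06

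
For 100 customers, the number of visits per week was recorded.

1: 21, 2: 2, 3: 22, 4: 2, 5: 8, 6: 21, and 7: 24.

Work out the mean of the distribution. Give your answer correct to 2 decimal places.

4.33

Values: 1, 2, 3, 4, 5, 6, 7
Σfx = 21×1 + 2×2 + 22×3 + 2×4 + 8×5 + 21×6 + 24×7 = 433
n = Σf = 100
Mean = 433 / 100 = 4.3300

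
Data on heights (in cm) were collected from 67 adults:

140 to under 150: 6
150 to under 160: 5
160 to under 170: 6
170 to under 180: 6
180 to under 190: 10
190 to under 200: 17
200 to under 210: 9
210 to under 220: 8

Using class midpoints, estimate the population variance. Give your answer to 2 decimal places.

441.70

Midpoints: 145, 155, 165, 175, 185, 195, 205, 215
n = 67, Σfm = 12415, mean = 185.2985
Σfm² = 2330075
Σf(m − x̄)² = Σfm² − (Σfm)²/n = 2330075 − 12415²/67 = 29594.0299
Population variance = 29594.0299 / 67 = 441.7019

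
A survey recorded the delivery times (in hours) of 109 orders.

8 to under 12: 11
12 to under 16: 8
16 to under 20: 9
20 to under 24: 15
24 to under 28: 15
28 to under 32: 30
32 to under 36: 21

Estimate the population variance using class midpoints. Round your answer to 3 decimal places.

Midpoints: 10, 14, 18, 22, 26, 30, 34
n = 109, Σfm = 2718, mean = 24.9358
Σfm² = 74260
Σf(m − x̄)² = Σfm² − (Σfm)²/n = 74260 − 2718²/109 = 6484.5505
Population variance = 6484.5505 / 109 = 59.4913

59.491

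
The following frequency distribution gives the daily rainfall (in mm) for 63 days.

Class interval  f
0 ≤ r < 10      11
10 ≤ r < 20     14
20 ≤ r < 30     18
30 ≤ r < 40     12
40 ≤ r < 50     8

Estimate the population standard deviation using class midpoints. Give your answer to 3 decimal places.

12.661

Midpoints: 5, 15, 25, 35, 45
n = 63, Σfm = 1495, mean = 23.7302
Σfm² = 45575
Σf(m − x̄)² = Σfm² − (Σfm)²/n = 45575 − 1495²/63 = 10098.4127
Population variance = 10098.4127 / 63 = 160.2923
Standard deviation = √160.2923 = 12.6607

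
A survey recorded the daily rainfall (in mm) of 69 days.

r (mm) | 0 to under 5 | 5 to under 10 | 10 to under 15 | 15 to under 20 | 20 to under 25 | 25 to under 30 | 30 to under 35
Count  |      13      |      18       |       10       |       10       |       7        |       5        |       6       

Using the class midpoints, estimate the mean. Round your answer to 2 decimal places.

13.88

Midpoints: 2.5, 7.5, 12.5, 17.5, 22.5, 27.5, 32.5
Σfm = 13×2.5 + 18×7.5 + 10×12.5 + 10×17.5 + 7×22.5 + 5×27.5 + 6×32.5 = 957.5
n = Σf = 69
Mean = 957.5 / 69 = 13.8768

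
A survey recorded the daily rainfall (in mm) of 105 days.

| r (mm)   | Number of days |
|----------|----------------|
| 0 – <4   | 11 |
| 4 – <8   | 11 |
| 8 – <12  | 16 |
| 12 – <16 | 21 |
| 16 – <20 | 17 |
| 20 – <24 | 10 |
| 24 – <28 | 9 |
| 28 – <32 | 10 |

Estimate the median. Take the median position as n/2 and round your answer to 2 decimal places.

Cumulative frequencies: 11, 22, 38, 59, 76, 86, 95, 105
n = 105; position = n/2 = 52.5.
This falls in the class 12 – <16: L = 12, F = 38, f = 21, h = 4.
Median ≈ 12 + ((52.5 − 38) / 21) × 4 = 14.7619

14.76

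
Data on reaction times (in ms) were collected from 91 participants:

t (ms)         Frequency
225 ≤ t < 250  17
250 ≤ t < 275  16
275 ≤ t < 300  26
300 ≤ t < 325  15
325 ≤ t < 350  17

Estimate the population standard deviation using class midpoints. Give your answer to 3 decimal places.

Midpoints: 237.5, 262.5, 287.5, 312.5, 337.5
n = 91, Σfm = 26137.5, mean = 287.2253
Σfm² = 7611718.75
Σf(m − x̄)² = Σfm² − (Σfm)²/n = 7611718.75 − 26137.5²/91 = 104368.1319
Population variance = 104368.1319 / 91 = 1146.9025
Standard deviation = √1146.9025 = 33.8659

33.866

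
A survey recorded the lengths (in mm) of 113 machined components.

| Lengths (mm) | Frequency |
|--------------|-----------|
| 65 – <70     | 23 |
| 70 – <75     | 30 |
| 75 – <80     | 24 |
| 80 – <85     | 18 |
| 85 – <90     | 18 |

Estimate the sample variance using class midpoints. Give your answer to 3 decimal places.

Midpoints: 67.5, 72.5, 77.5, 82.5, 87.5
n = 113, Σfm = 8647.5, mean = 76.5265
Σfm² = 666956.25
Σf(m − x̄)² = Σfm² − (Σfm)²/n = 666956.25 − 8647.5²/113 = 5192.9204
Sample variance = 5192.9204 / 112 = 46.3654

46.365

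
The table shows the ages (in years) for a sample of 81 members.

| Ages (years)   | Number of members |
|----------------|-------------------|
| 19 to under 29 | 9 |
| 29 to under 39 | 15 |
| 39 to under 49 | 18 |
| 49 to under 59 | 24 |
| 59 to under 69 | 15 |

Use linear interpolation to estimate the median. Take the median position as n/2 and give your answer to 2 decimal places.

48.17

Cumulative frequencies: 9, 24, 42, 66, 81
n = 81; position = n/2 = 40.5.
This falls in the class 39 to under 49: L = 39, F = 24, f = 18, h = 10.
Median ≈ 39 + ((40.5 − 24) / 18) × 10 = 48.1667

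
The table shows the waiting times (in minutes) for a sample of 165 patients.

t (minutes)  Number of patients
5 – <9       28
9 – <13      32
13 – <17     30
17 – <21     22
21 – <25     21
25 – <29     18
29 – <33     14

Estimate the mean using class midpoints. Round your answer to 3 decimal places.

17.085

Midpoints: 7, 11, 15, 19, 23, 27, 31
Σfm = 28×7 + 32×11 + 30×15 + 22×19 + 21×23 + 18×27 + 14×31 = 2819
n = Σf = 165
Mean = 2819 / 165 = 17.0848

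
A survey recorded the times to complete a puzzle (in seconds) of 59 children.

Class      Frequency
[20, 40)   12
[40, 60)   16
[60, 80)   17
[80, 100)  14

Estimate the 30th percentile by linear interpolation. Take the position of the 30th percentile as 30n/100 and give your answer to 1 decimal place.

Cumulative frequencies: 12, 28, 45, 59
n = 59; position = 30n/100 = 17.7.
This falls in the class [40, 60): L = 40, F = 12, f = 16, h = 20.
30th percentile ≈ 40 + ((17.7 − 12) / 16) × 20 = 47.1250

47.1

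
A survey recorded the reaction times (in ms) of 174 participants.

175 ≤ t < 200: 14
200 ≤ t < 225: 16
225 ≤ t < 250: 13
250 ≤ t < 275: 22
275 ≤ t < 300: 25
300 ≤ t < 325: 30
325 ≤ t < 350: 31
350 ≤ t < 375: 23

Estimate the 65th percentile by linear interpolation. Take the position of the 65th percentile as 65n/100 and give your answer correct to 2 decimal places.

Cumulative frequencies: 14, 30, 43, 65, 90, 120, 151, 174
n = 174; position = 65n/100 = 113.1.
This falls in the class 300 ≤ t < 325: L = 300, F = 90, f = 30, h = 25.
65th percentile ≈ 300 + ((113.1 − 90) / 30) × 25 = 319.2500

319.25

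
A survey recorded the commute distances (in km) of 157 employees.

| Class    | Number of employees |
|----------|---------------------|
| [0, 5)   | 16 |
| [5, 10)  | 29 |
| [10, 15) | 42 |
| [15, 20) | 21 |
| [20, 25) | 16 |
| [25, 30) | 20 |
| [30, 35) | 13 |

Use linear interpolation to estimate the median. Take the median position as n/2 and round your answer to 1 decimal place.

Cumulative frequencies: 16, 45, 87, 108, 124, 144, 157
n = 157; position = n/2 = 78.5.
This falls in the class [10, 15): L = 10, F = 45, f = 42, h = 5.
Median ≈ 10 + ((78.5 − 45) / 42) × 5 = 13.9881

14.0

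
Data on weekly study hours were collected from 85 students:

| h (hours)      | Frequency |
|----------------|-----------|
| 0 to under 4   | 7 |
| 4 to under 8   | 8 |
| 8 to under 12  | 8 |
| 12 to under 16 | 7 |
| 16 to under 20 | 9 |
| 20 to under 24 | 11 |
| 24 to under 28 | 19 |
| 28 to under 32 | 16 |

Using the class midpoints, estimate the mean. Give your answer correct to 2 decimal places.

Midpoints: 2, 6, 10, 14, 18, 22, 26, 30
Σfm = 7×2 + 8×6 + 8×10 + 7×14 + 9×18 + 11×22 + 19×26 + 16×30 = 1618
n = Σf = 85
Mean = 1618 / 85 = 19.0353

19.04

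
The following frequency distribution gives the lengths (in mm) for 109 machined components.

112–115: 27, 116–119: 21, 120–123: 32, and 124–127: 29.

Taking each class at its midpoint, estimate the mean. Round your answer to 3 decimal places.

Midpoints: 113.5, 117.5, 121.5, 125.5
Σfm = 27×113.5 + 21×117.5 + 32×121.5 + 29×125.5 = 13059.5
n = Σf = 109
Mean = 13059.5 / 109 = 119.8119

119.812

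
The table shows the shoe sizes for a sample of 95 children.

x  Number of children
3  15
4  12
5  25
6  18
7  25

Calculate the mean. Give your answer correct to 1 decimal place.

Values: 3, 4, 5, 6, 7
Σfx = 15×3 + 12×4 + 25×5 + 18×6 + 25×7 = 501
n = Σf = 95
Mean = 501 / 95 = 5.2737

5.3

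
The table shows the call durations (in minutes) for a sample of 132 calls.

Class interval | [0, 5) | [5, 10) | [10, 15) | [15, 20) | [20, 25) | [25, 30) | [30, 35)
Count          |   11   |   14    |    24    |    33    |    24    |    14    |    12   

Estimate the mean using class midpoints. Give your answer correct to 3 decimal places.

Midpoints: 2.5, 7.5, 12.5, 17.5, 22.5, 27.5, 32.5
Σfm = 11×2.5 + 14×7.5 + 24×12.5 + 33×17.5 + 24×22.5 + 14×27.5 + 12×32.5 = 2325
n = Σf = 132
Mean = 2325 / 132 = 17.6136

17.614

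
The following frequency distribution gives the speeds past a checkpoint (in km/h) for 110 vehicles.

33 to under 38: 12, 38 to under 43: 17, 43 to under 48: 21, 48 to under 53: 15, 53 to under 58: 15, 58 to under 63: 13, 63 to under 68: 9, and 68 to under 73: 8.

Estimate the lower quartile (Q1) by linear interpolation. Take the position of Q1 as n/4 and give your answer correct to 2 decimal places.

42.56

Cumulative frequencies: 12, 29, 50, 65, 80, 93, 102, 110
n = 110; position = n/4 = 27.5.
This falls in the class 38 to under 43: L = 38, F = 12, f = 17, h = 5.
Lower quartile ≈ 38 + ((27.5 − 12) / 17) × 5 = 42.5588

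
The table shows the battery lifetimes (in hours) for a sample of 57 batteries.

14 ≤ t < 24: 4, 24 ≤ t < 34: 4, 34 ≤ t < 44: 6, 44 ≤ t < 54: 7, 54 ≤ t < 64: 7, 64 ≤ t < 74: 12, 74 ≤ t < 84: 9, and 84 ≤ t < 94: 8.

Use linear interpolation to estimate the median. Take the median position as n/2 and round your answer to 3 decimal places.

Cumulative frequencies: 4, 8, 14, 21, 28, 40, 49, 57
n = 57; position = n/2 = 28.5.
This falls in the class 64 ≤ t < 74: L = 64, F = 28, f = 12, h = 10.
Median ≈ 64 + ((28.5 − 28) / 12) × 10 = 64.4167

64.417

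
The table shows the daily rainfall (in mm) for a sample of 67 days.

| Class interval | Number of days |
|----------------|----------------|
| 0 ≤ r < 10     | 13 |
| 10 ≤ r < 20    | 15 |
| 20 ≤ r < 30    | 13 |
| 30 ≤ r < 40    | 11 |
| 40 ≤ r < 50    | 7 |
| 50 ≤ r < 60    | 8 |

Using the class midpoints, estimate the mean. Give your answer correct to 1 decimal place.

Midpoints: 5, 15, 25, 35, 45, 55
Σfm = 13×5 + 15×15 + 13×25 + 11×35 + 7×45 + 8×55 = 1755
n = Σf = 67
Mean = 1755 / 67 = 26.1940

26.2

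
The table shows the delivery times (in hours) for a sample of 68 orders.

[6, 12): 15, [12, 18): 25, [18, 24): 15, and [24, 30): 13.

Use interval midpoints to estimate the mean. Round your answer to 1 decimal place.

Midpoints: 9, 15, 21, 27
Σfm = 15×9 + 25×15 + 15×21 + 13×27 = 1176
n = Σf = 68
Mean = 1176 / 68 = 17.2941

17.3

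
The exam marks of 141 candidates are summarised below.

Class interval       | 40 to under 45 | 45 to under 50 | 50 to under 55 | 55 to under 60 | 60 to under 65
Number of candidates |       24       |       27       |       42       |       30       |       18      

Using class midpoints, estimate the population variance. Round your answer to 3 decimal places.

Midpoints: 42.5, 47.5, 52.5, 57.5, 62.5
n = 141, Σfm = 7357.5, mean = 52.1809
Σfm² = 389531.25
Σf(m − x̄)² = Σfm² − (Σfm)²/n = 389531.25 − 7357.5²/141 = 5610.6383
Population variance = 5610.6383 / 141 = 39.7918

39.792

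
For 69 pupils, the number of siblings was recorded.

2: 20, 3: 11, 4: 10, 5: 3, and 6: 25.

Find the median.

4

Cumulative frequencies: 20, 31, 41, 44, 69
n = 69, so the median is the value in position (n+1)/2 = 35.
Position 35 falls at value 4.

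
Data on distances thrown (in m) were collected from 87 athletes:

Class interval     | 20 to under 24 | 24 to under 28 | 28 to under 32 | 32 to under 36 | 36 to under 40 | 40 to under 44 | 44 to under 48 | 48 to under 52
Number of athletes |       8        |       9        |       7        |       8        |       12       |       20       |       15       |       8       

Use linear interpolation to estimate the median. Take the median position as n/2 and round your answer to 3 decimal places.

Cumulative frequencies: 8, 17, 24, 32, 44, 64, 79, 87
n = 87; position = n/2 = 43.5.
This falls in the class 36 to under 40: L = 36, F = 32, f = 12, h = 4.
Median ≈ 36 + ((43.5 − 32) / 12) × 4 = 39.8333

39.833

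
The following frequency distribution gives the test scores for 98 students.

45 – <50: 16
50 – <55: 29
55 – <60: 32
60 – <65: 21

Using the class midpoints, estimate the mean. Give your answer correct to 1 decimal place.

55.5

Midpoints: 47.5, 52.5, 57.5, 62.5
Σfm = 16×47.5 + 29×52.5 + 32×57.5 + 21×62.5 = 5435
n = Σf = 98
Mean = 5435 / 98 = 55.4592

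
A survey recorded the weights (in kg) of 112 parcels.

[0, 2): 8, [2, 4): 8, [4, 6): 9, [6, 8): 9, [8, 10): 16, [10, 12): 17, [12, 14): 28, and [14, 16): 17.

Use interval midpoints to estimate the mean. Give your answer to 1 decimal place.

9.7

Midpoints: 1, 3, 5, 7, 9, 11, 13, 15
Σfm = 8×1 + 8×3 + 9×5 + 9×7 + 16×9 + 17×11 + 28×13 + 17×15 = 1090
n = Σf = 112
Mean = 1090 / 112 = 9.7321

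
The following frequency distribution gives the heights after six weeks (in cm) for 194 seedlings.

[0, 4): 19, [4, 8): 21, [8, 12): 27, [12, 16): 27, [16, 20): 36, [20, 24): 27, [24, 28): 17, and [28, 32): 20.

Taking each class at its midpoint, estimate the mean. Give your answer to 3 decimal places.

Midpoints: 2, 6, 10, 14, 18, 22, 26, 30
Σfm = 19×2 + 21×6 + 27×10 + 27×14 + 36×18 + 27×22 + 17×26 + 20×30 = 3096
n = Σf = 194
Mean = 3096 / 194 = 15.9588

15.959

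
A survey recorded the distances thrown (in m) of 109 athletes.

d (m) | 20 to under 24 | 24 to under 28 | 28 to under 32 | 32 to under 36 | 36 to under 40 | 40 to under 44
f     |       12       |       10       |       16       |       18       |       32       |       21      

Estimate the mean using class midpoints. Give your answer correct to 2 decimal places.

Midpoints: 22, 26, 30, 34, 38, 42
Σfm = 12×22 + 10×26 + 16×30 + 18×34 + 32×38 + 21×42 = 3714
n = Σf = 109
Mean = 3714 / 109 = 34.0734

34.07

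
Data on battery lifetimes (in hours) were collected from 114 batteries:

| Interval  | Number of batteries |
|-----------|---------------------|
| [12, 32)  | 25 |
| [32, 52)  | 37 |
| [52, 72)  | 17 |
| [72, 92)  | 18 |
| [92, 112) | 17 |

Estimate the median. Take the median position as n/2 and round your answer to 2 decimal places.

49.30

Cumulative frequencies: 25, 62, 79, 97, 114
n = 114; position = n/2 = 57.
This falls in the class [32, 52): L = 32, F = 25, f = 37, h = 20.
Median ≈ 32 + ((57 − 25) / 37) × 20 = 49.2973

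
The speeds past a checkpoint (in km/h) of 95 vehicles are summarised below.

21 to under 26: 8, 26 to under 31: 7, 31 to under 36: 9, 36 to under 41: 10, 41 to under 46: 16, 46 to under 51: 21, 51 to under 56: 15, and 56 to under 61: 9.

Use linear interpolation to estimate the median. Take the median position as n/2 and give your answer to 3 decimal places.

45.219

Cumulative frequencies: 8, 15, 24, 34, 50, 71, 86, 95
n = 95; position = n/2 = 47.5.
This falls in the class 41 to under 46: L = 41, F = 34, f = 16, h = 5.
Median ≈ 41 + ((47.5 − 34) / 16) × 5 = 45.2188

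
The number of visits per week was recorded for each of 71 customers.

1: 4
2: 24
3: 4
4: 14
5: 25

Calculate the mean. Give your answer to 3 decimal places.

Values: 1, 2, 3, 4, 5
Σfx = 4×1 + 24×2 + 4×3 + 14×4 + 25×5 = 245
n = Σf = 71
Mean = 245 / 71 = 3.4507

3.451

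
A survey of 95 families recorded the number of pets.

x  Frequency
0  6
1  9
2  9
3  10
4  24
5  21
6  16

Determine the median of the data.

Cumulative frequencies: 6, 15, 24, 34, 58, 79, 95
n = 95, so the median is the value in position (n+1)/2 = 48.
Position 48 falls at value 4.

4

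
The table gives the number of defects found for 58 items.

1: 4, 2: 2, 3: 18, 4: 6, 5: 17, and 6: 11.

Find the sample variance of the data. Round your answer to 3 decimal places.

2.150

Values: 1, 2, 3, 4, 5, 6
n = 58, Σfx = 237, mean = 4.0862
Σfx² = 1091
Σf(x − x̄)² = Σfx² − (Σfx)²/n = 1091 − 237²/58 = 122.5690
Sample variance = 122.5690 / 57 = 2.1503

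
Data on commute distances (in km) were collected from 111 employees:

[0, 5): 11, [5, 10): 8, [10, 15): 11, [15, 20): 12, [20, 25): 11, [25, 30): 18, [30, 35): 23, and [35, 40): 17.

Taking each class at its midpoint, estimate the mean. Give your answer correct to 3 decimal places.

23.086

Midpoints: 2.5, 7.5, 12.5, 17.5, 22.5, 27.5, 32.5, 37.5
Σfm = 11×2.5 + 8×7.5 + 11×12.5 + 12×17.5 + 11×22.5 + 18×27.5 + 23×32.5 + 17×37.5 = 2562.5
n = Σf = 111
Mean = 2562.5 / 111 = 23.0856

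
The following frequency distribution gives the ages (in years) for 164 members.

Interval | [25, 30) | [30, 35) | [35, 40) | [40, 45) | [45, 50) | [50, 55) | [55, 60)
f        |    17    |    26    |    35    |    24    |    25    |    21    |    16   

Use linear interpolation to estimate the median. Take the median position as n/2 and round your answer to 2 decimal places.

Cumulative frequencies: 17, 43, 78, 102, 127, 148, 164
n = 164; position = n/2 = 82.
This falls in the class [40, 45): L = 40, F = 78, f = 24, h = 5.
Median ≈ 40 + ((82 − 78) / 24) × 5 = 40.8333

40.83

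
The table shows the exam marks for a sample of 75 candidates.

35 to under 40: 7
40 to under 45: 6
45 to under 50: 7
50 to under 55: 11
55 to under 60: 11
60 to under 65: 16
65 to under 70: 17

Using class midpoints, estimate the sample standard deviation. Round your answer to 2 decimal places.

9.78

Midpoints: 37.5, 42.5, 47.5, 52.5, 57.5, 62.5, 67.5
n = 75, Σfm = 4207.5, mean = 56.1000
Σfm² = 243118.75
Σf(m − x̄)² = Σfm² − (Σfm)²/n = 243118.75 − 4207.5²/75 = 7078.0000
Sample variance = 7078.0000 / 74 = 95.6486
Standard deviation = √95.6486 = 9.7800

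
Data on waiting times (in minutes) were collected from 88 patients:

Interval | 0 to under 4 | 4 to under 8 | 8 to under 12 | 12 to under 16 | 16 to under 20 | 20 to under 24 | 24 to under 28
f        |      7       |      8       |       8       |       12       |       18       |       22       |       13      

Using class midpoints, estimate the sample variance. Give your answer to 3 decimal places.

53.400

Midpoints: 2, 6, 10, 14, 18, 22, 26
n = 88, Σfm = 1456, mean = 16.5455
Σfm² = 28736
Σf(m − x̄)² = Σfm² − (Σfm)²/n = 28736 − 1456²/88 = 4645.8182
Sample variance = 4645.8182 / 87 = 53.4002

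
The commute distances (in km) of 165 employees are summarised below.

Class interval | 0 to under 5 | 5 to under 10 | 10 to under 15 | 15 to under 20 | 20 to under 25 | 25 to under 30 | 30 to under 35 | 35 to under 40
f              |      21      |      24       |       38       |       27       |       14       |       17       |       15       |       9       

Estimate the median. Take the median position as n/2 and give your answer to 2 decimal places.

Cumulative frequencies: 21, 45, 83, 110, 124, 141, 156, 165
n = 165; position = n/2 = 82.5.
This falls in the class 10 to under 15: L = 10, F = 45, f = 38, h = 5.
Median ≈ 10 + ((82.5 − 45) / 38) × 5 = 14.9342

14.93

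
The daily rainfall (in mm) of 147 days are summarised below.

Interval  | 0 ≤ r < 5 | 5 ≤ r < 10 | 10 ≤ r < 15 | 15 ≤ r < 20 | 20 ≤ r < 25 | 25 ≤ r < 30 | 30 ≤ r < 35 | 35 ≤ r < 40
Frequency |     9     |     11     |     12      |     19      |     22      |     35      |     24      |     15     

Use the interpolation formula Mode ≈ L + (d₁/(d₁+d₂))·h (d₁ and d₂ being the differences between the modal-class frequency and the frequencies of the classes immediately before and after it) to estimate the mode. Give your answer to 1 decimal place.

27.7

Modal class: 25 ≤ r < 30 (highest frequency 35).
d₁ = 35 − 22 = 13, d₂ = 35 − 24 = 11
Mode ≈ 25 + (13/(13+11)) × 5 = 25 + 2.7083 = 27.7083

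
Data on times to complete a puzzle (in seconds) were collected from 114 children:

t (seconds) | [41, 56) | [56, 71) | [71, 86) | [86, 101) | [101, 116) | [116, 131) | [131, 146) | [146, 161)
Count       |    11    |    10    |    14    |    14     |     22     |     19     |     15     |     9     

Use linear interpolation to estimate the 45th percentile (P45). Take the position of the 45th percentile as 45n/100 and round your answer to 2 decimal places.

102.57

Cumulative frequencies: 11, 21, 35, 49, 71, 90, 105, 114
n = 114; position = 45n/100 = 51.3.
This falls in the class [101, 116): L = 101, F = 49, f = 22, h = 15.
45th percentile ≈ 101 + ((51.3 − 49) / 22) × 15 = 102.5682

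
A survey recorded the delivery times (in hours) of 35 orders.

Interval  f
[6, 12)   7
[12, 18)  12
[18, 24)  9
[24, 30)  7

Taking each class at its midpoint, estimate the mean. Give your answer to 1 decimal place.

17.7

Midpoints: 9, 15, 21, 27
Σfm = 7×9 + 12×15 + 9×21 + 7×27 = 621
n = Σf = 35
Mean = 621 / 35 = 17.7429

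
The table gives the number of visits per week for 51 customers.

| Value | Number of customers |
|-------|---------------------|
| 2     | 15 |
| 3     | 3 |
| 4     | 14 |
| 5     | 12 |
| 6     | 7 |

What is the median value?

Cumulative frequencies: 15, 18, 32, 44, 51
n = 51, so the median is the value in position (n+1)/2 = 26.
Position 26 falls at value 4.

4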